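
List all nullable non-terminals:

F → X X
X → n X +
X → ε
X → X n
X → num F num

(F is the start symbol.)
ε-productions: X → ε
So X is immediately nullable.
F → X X: every symbol on the right is nullable, so F is nullable too.
Every non-terminal is now nullable.
Nullable = { 'F', 'X' }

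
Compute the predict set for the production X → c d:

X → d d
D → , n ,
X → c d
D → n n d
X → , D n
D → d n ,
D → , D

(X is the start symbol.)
PREDICT(X → c d) = (FIRST(RHS) \ {ε}) ∪ (FOLLOW(X) if ε ∈ FIRST(RHS), i.e. RHS ⇒* ε)
FIRST(c d) = { 'c' }
ε ∉ FIRST(c d), so FOLLOW(X) is not added.
PREDICT(X → c d) = { 'c' }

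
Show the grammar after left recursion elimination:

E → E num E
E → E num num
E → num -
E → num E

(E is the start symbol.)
E is directly left-recursive. The standard transformation for
  A → A α₁ | ... | A α_m | β₁ | ... | β_n
is
  A  → β₁ A' | ... | β_n A'
  A' → α₁ A' | ... | α_m A' | ε

E → num - becomes E → num - E'
E → num E becomes E → num E E'
E → E num E becomes E' → num E E'
E → E num num becomes E' → num num E'
Add E' → ε

Resulting grammar:
E → num - E'
E → num E E'
E' → num E E'
E' → num num E'
E' → ε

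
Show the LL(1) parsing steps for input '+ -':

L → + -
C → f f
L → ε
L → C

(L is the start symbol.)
LL(1) parsing maintains a stack (initially the start symbol over $) and the input. At each step: if the stack top is a terminal, match it against the current input token; if it is a non-terminal N, replace it with the RHS of M[N, lookahead] (the unique production whose predict set contains the lookahead).

Stack is shown with the top on the left.

Stack  Input  Action
--------------------
L $    + - $  output L → + -
+ - $  + - $  match '+'
- $    - $    match '-'
$      $      accept

The string is accepted.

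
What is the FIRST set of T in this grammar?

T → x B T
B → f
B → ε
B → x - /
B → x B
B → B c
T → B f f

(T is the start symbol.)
{ 'c', 'f', 'x' }

FIRST sets of the other non-terminals involved (by the same procedure, iterated to a fixed point):
  FIRST(B) = { 'c', 'f', 'x', ε }

From T → x B T:
  - x is a terminal: add 'x' and stop
From T → B f f:
  - B is a non-terminal: add FIRST(B) \ {ε} = { 'c', 'f', 'x' }
    B is nullable, so continue to the next symbol
  - f is a terminal: add 'f' and stop

Collecting: FIRST(T) = { 'c', 'f', 'x' }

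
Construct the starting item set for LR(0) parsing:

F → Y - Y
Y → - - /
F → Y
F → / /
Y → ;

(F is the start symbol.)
First, augment the grammar with F' → F
I₀ = CLOSURE({ [F' → . F] }):
  [F' → . F] has the dot before F: add [F → . Y - Y], [F → . Y], [F → . / /]
  [F → . Y - Y] has the dot before Y: add [Y → . - - /], [Y → . ;]
No further items can be added.

I₀ = { [F → . / /], [F → . Y - Y], [F → . Y], [F' → . F], [Y → . - - /], [Y → . ;] }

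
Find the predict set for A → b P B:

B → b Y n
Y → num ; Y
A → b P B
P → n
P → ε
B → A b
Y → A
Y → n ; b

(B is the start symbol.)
PREDICT(A → b P B) = (FIRST(RHS) \ {ε}) ∪ (FOLLOW(A) if ε ∈ FIRST(RHS), i.e. RHS ⇒* ε)
FIRST(b P B) = { 'b' }
ε ∉ FIRST(b P B), so FOLLOW(A) is not added.
PREDICT(A → b P B) = { 'b' }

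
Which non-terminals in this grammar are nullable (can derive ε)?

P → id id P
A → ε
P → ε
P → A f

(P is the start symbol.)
A non-terminal is nullable if it can derive ε (the empty string): either it has an ε-production, or it has a production whose right-hand side consists entirely of nullable non-terminals.

ε-productions: A → ε, P → ε
So A, P are immediately nullable.
Every non-terminal is now nullable.
Nullable = { 'A', 'P' }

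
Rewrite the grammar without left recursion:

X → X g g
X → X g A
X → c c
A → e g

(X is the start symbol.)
X → c c X'
X' → g g X'
X' → g A X'
X' → ε
A → e g

X is directly left-recursive. The standard transformation for
  A → A α₁ | ... | A α_m | β₁ | ... | β_n
is
  A  → β₁ A' | ... | β_n A'
  A' → α₁ A' | ... | α_m A' | ε

X → c c becomes X → c c X'
X → X g g becomes X' → g g X'
X → X g A becomes X' → g A X'
Add X' → ε

Productions for other non-terminals are unchanged:
  A → e g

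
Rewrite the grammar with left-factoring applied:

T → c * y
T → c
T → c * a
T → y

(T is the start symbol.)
Left-factoring transforms A → αβ₁ | αβ₂ into A → αA' and A' → β₁ | β₂
(α is the longest common prefix among the alternatives). Repeat until
no nonterminal has two alternatives with a common prefix.

Round 1: T has alternatives sharing prefix 'c'. Introduce T': T → c T'
  Add: T' → * y
  Add: T' → ε
  Add: T' → * a

Round 2: T' has alternatives sharing prefix '*'. Introduce T'': T' → * T''
  Add: T'' → y
  Add: T'' → a

No remaining common prefixes — done.

Resulting grammar:
T → c T'
T' → * T''
T'' → y
T'' → a
T' → ε
T → y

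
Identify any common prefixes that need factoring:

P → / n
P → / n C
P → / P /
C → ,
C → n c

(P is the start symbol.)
Left-factoring is needed when two productions for the same non-terminal
share a common prefix on the right-hand side.

Productions for P:
  P → / n
  P → / n C
  P → / P /
Productions for C:
  C → ,
  C → n c

Found common prefix '/' in productions for P

Answer: Yes, P has productions with common prefix '/'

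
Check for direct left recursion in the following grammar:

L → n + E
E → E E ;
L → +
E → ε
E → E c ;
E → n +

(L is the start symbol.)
Direct left recursion occurs when N → N α for some non-terminal N (the right-hand side begins with the left-hand side itself).

L → n + E: starts with n
E → E E ;: LEFT RECURSIVE (starts with E)
L → +: starts with '+'
E → ε: starts with ε
E → E c ;: LEFT RECURSIVE (starts with E)
E → n +: starts with n

The grammar has direct left recursion on: E.

Answer: Yes, E is left-recursive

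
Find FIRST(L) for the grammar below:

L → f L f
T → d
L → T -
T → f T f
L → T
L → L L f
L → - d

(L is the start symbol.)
To compute FIRST(L), examine every production with L on the left-hand side, reading each right-hand side left to right until a non-nullable symbol is reached.

FIRST sets of the other non-terminals involved (by the same procedure, iterated to a fixed point):
  FIRST(T) = { 'd', 'f' }

From L → f L f:
  - f is a terminal: add 'f' and stop
From L → T -:
  - T is a non-terminal: add FIRST(T) \ {ε} = { 'd', 'f' }
    T is not nullable, so stop
From L → T:
  - T is a non-terminal: add FIRST(T) \ {ε} = { 'd', 'f' }
    T is not nullable, so stop
From L → L L f:
  - L is the symbol being defined: contributes nothing new
    L is not nullable, so stop
From L → - d:
  - '-' is a terminal: add '-' and stop

Collecting: FIRST(L) = { '-', 'd', 'f' }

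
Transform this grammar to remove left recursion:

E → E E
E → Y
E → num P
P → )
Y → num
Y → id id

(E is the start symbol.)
E is directly left-recursive. The standard transformation for
  A → A α₁ | ... | A α_m | β₁ | ... | β_n
is
  A  → β₁ A' | ... | β_n A'
  A' → α₁ A' | ... | α_m A' | ε

E → Y becomes E → Y E'
E → num P becomes E → num P E'
E → E E becomes E' → E E'
Add E' → ε

Productions for other non-terminals are unchanged:
  P → )
  Y → num
  Y → id id

Resulting grammar:
E → Y E'
E → num P E'
E' → E E'
E' → ε
P → )
Y → num
Y → id id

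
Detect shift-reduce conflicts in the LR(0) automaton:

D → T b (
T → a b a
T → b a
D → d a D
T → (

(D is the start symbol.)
A shift-reduce conflict occurs when an LR(0) state has both:
  - a complete (reduce) item [A → α .] (dot at the end), and
  - a shift item [B → β . c γ] (dot before a terminal).

Augment with D' → D and build the canonical LR(0) collection (I0 = CLOSURE({[D' → . D]}), then GOTO on every symbol after a dot until no new states appear). It has 14 states:
  I0: { [D → . T b (], [D → . d a D], [D' → . D], [T → . (], [T → . a b a], [T → . b a] }  — shift
  I1: { [T → ( .] }  — reduce
  I2: { [D' → D .] }  — accept
  I3: { [D → T . b (] }  — shift
  I4: { [T → a . b a] }  — shift
  I5: { [T → b . a] }  — shift
  I6: { [D → d . a D] }  — shift
  I7: { [D → . T b (], [D → . d a D], [D → d a . D], [T → . (], [T → . a b a], [T → . b a] }  — shift
  I8: { [D → d a D .] }  — reduce
  I9: { [T → b a .] }  — reduce
  I10: { [T → a b . a] }  — shift
  I11: { [T → a b a .] }  — reduce
  I12: { [D → T b . (] }  — shift
  I13: { [D → T b ( .] }  — reduce

No state contains both a complete item and a shift item.

Answer: No shift-reduce conflicts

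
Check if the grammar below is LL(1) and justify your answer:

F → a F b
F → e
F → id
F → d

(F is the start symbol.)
A grammar is LL(1) if for each non-terminal N with multiple productions, the predict sets of those productions are pairwise disjoint, where PREDICT(N → α) = (FIRST(α) \ {ε}) ∪ (FOLLOW(N) if α ⇒* ε).

For F:
  PREDICT(F → a F b) = { 'a' }
  PREDICT(F → e) = { 'e' }
  PREDICT(F → id) = { 'id' }
  PREDICT(F → d) = { 'd' }

All predict sets are disjoint. The grammar IS LL(1).

Answer: Yes, the grammar is LL(1).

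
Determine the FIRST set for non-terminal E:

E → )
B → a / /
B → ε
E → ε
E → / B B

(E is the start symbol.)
{ ')', '/', ε }

From E → ):
  - ')' is a terminal: add ')' and stop
From E → ε:
  - ε-production, so ε ∈ FIRST(E)
From E → / B B:
  - '/' is a terminal: add '/' and stop

Collecting: FIRST(E) = { ')', '/', ε }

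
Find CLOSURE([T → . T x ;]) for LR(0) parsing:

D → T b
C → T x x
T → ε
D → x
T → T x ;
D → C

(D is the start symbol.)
To compute CLOSURE, for each item [A → α.Bβ] where B is a non-terminal, add [B → .γ] for all productions B → γ; repeat for the newly added items until nothing changes.

Start with: [T → . T x ;]
  [T → . T x ;] has the dot before T: add [T → .]
No further items can be added.

CLOSURE = { [T → . T x ;], [T → .] }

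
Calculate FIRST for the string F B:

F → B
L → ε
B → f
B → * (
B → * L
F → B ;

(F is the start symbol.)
{ '*', 'f' }

FIRST sets of the non-terminals involved (from the grammar, by fixed-point iteration):
  FIRST(F) = { '*', 'f' }

To compute FIRST(F B), process the symbols left to right:
Symbol F is a non-terminal. Add FIRST(F) \ {ε} = { '*', 'f' }
F is not nullable (ε ∉ FIRST(F)), so stop here.
FIRST(F B) = { '*', 'f' }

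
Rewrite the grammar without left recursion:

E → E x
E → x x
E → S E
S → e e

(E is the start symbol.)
E → x x E'
E → S E E'
E' → x E'
E' → ε
S → e e

E is directly left-recursive. The standard transformation for
  A → A α₁ | ... | A α_m | β₁ | ... | β_n
is
  A  → β₁ A' | ... | β_n A'
  A' → α₁ A' | ... | α_m A' | ε

E → x x becomes E → x x E'
E → S E becomes E → S E E'
E → E x becomes E' → x E'
Add E' → ε

Productions for other non-terminals are unchanged:
  S → e e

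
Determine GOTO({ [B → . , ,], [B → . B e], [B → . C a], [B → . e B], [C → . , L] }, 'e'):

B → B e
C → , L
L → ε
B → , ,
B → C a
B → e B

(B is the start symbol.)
{ [B → . , ,], [B → . B e], [B → . C a], [B → . e B], [B → e . B], [C → . , L] }

GOTO(I, 'e') = CLOSURE({ [A → αX.β] : [A → α.Xβ] ∈ I, X = 'e' })

Items with dot before 'e', with the dot advanced:
  [B → . e B] → [B → e . B]
Closure of the advanced items:
  [B → e . B] has the dot before B: add [B → . B e], [B → . , ,], [B → . C a], [B → . e B]
  [B → . C a] has the dot before C: add [C → . , L]

GOTO = { [B → . , ,], [B → . B e], [B → . C a], [B → . e B], [B → e . B], [C → . , L] }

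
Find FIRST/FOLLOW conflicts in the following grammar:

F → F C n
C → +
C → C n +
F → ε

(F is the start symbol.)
Yes. F → F C n with FOLLOW(F) on { '+' }

Nullable non-terminals: F.
FIRST sets used below: FIRST(F) = { '+', ε }, FIRST(C) = { '+' }

F: nullable alternative(s) F → ε; FOLLOW(F) = { $, '+' }
  F → F C n: FIRST \ {ε} = { '+' } — overlaps FOLLOW(F) on { '+' }: CONFLICT
  F → ε: FIRST \ {ε} = { } — this is the only nullable alternative, skip

C has no nullable alternative, so no FIRST/FOLLOW check is needed there.

So the grammar has 1 FIRST/FOLLOW conflict (marked CONFLICT above).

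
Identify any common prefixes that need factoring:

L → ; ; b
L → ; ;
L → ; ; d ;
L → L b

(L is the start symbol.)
Left-factoring is needed when two productions for the same non-terminal
share a common prefix on the right-hand side.

Productions for L:
  L → ; ; b
  L → ; ;
  L → ; ; d ;
  L → L b

Found common prefix '; ;' in productions for L

Answer: Yes, L has productions with common prefix '; ;'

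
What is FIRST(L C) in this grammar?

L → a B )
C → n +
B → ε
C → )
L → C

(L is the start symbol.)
FIRST sets of the non-terminals involved (from the grammar, by fixed-point iteration):
  FIRST(L) = { ')', 'a', 'n' }

To compute FIRST(L C), process the symbols left to right:
Symbol L is a non-terminal. Add FIRST(L) \ {ε} = { ')', 'a', 'n' }
L is not nullable (ε ∉ FIRST(L)), so stop here.
FIRST(L C) = { ')', 'a', 'n' }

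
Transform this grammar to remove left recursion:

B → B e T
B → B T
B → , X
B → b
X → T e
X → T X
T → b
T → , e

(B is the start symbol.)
B → , X B'
B → b B'
B' → e T B'
B' → T B'
B' → ε
X → T e
X → T X
T → b
T → , e

B is directly left-recursive. The standard transformation for
  A → A α₁ | ... | A α_m | β₁ | ... | β_n
is
  A  → β₁ A' | ... | β_n A'
  A' → α₁ A' | ... | α_m A' | ε

B → , X becomes B → , X B'
B → b becomes B → b B'
B → B e T becomes B' → e T B'
B → B T becomes B' → T B'
Add B' → ε

Productions for other non-terminals are unchanged:
  X → T e
  X → T X
  T → b
  T → , e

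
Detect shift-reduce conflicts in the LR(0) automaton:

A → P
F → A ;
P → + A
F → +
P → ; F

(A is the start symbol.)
Yes — I5: [F → + .] vs [P → . + A]

A shift-reduce conflict occurs when an LR(0) state has both:
  - a complete (reduce) item [A → α .] (dot at the end), and
  - a shift item [B → β . c γ] (dot before a terminal).

Augment with A' → A and build the canonical LR(0) collection (I0 = CLOSURE({[A' → . A]}), then GOTO on every symbol after a dot until no new states appear). It has 10 states:
  I0: { [A → . P], [A' → . A], [P → . + A], [P → . ; F] }  — shift
  I1: { [A → . P], [P → + . A], [P → . + A], [P → . ; F] }  — shift
  I2: { [A → . P], [F → . +], [F → . A ;], [P → . + A], [P → . ; F], [P → ; . F] }  — shift
  I3: { [A' → A .] }  — accept
  I4: { [A → P .] }  — reduce
  I5: { [A → . P], [F → + .], [P → + . A], [P → . + A], [P → . ; F] }  — shift, reduce
  I6: { [F → A . ;] }  — shift
  I7: { [P → ; F .] }  — reduce
  I8: { [F → A ; .] }  — reduce
  I9: { [P → + A .] }  — reduce

I5 contains reduce item [F → + .] and shift items [P → . + A], [P → . ; F] — shift-reduce conflict.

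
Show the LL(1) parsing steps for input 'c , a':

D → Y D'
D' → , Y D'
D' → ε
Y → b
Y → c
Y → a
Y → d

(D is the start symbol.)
LL(1) parsing maintains a stack (initially the start symbol over $) and the input. At each step: if the stack top is a terminal, match it against the current input token; if it is a non-terminal N, replace it with the RHS of M[N, lookahead] (the unique production whose predict set contains the lookahead).

Stack is shown with the top on the left.

Stack     Input    Action
-------------------------
D $       c , a $  output D → Y D'
Y D' $    c , a $  output Y → c
c D' $    c , a $  match 'c'
D' $      , a $    output D' → , Y D'
, Y D' $  , a $    match ','
Y D' $    a $      output Y → a
a D' $    a $      match 'a'
D' $      $        output D' → ε
$         $        accept

The string is accepted.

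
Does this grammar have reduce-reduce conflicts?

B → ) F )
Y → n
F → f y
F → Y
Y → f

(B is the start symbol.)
A reduce-reduce conflict occurs when an LR(0) state has two complete items [A → α .] and [B → β .] — both call for a reduction, and with no lookahead the parser cannot choose between them.

Augment with B' → B and build the canonical LR(0) collection (I0 = CLOSURE({[B' → . B]}), then GOTO on every symbol after a dot until no new states appear). It has 9 states:
  I0: { [B → . ) F )], [B' → . B] }  — shift
  I1: { [B → ) . F )], [F → . Y], [F → . f y], [Y → . f], [Y → . n] }  — shift
  I2: { [B' → B .] }  — accept
  I3: { [B → ) F . )] }  — shift
  I4: { [F → Y .] }  — reduce
  I5: { [F → f . y], [Y → f .] }  — shift, reduce
  I6: { [Y → n .] }  — reduce
  I7: { [F → f y .] }  — reduce
  I8: { [B → ) F ) .] }  — reduce

No state contains more than one complete item.

Answer: No reduce-reduce conflicts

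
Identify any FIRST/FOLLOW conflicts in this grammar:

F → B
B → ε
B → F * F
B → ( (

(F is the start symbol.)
A FIRST/FOLLOW conflict occurs when a non-terminal N has a nullable alternative N → β (β ⇒* ε) and another alternative N → α with FIRST(α) ∩ FOLLOW(N) ≠ ∅: on such a lookahead the parser cannot decide between expanding α and letting N vanish via β.

Nullable non-terminals: B, F.
FIRST sets used below: FIRST(F) = { '(', '*', ε }

B: nullable alternative(s) B → ε; FOLLOW(B) = { $, '*' }
  B → ε: FIRST \ {ε} = { } — this is the only nullable alternative, skip
  B → F * F: FIRST \ {ε} = { '(', '*' } — overlaps FOLLOW(B) on { '*' }: CONFLICT
  B → ( (: FIRST \ {ε} = { '(' } — disjoint from FOLLOW(B)
F has a nullable alternative but only one production, so nothing to check.

So the grammar has 1 FIRST/FOLLOW conflict (marked CONFLICT above).

Answer: Yes. B → F '*' F with FOLLOW(B) on { '*' }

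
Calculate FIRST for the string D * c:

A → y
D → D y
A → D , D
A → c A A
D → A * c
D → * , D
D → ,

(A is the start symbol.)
FIRST sets of the non-terminals involved (from the grammar, by fixed-point iteration):
  FIRST(D) = { '*', ',', 'c', 'y' }

To compute FIRST(D * c), process the symbols left to right:
Symbol D is a non-terminal. Add FIRST(D) \ {ε} = { '*', ',', 'c', 'y' }
D is not nullable (ε ∉ FIRST(D)), so stop here.
FIRST(D * c) = { '*', ',', 'c', 'y' }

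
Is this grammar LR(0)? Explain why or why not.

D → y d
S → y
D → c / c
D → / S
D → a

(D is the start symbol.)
Yes, the grammar is LR(0)

A grammar is LR(0) if no state in the canonical LR(0) collection has:
  - both a shift item (dot before a terminal) and a complete item (shift-reduce conflict), or
  - two or more complete items (reduce-reduce conflict; the accept item [D' → D .] counts as a complete item here).

Augment with D' → D and build the canonical LR(0) collection (I0 = CLOSURE({[D' → . D]}), then GOTO on every symbol after a dot until no new states appear). It has 11 states:
  I0: { [D → . / S], [D → . a], [D → . c / c], [D → . y d], [D' → . D] }  — shift
  I1: { [D → / . S], [S → . y] }  — shift
  I2: { [D' → D .] }  — accept
  I3: { [D → a .] }  — reduce
  I4: { [D → c . / c] }  — shift
  I5: { [D → y . d] }  — shift
  I6: { [D → y d .] }  — reduce
  I7: { [D → c / . c] }  — shift
  I8: { [D → c / c .] }  — reduce
  I9: { [D → / S .] }  — reduce
  I10: { [S → y .] }  — reduce

Every state is either a pure shift/goto state or contains exactly one complete item and nothing to shift — no conflicts. The grammar is LR(0).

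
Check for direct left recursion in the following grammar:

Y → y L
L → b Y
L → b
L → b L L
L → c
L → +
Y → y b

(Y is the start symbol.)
No direct left recursion

Direct left recursion occurs when N → N α for some non-terminal N (the right-hand side begins with the left-hand side itself).

Y → y L: starts with y
L → b Y: starts with b
L → b: starts with b
L → b L L: starts with b
L → c: starts with c
L → +: starts with '+'
Y → y b: starts with y

No direct left recursion found.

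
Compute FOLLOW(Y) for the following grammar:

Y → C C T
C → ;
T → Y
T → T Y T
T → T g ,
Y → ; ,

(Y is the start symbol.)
{ $, ';', 'g' }

To compute FOLLOW(Y), find every occurrence of Y on a right-hand side N → α Y β: add FIRST(β) \ {ε}, and if β is empty or nullable also add FOLLOW(N). Iterate to a fixed point.

Y is the start symbol, so $ ∈ FOLLOW(Y).
In T → Y: Y is at the end, add FOLLOW(T)
In T → T Y T: Y is followed by T, add FIRST(T) \ {ε} = { ';' }

The FOLLOW sets referred to above (computed the same way, to a fixed point):
  FOLLOW(T) = { $, ';', 'g' }

Taking the union: FOLLOW(Y) = { $, ';', 'g' }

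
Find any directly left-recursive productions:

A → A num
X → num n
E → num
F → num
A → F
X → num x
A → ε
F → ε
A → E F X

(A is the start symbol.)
Direct left recursion occurs when N → N α for some non-terminal N (the right-hand side begins with the left-hand side itself).

A → A num: LEFT RECURSIVE (starts with A)
X → num n: starts with num
E → num: starts with num
F → num: starts with num
A → F: starts with F
X → num x: starts with num
A → ε: starts with ε
F → ε: starts with ε
A → E F X: starts with E

The grammar has direct left recursion on: A.

Answer: Yes, A is left-recursive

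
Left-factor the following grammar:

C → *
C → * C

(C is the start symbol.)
C → * C'
C' → ε
C' → C

Left-factoring transforms A → αβ₁ | αβ₂ into A → αA' and A' → β₁ | β₂
(α is the longest common prefix among the alternatives). Repeat until
no nonterminal has two alternatives with a common prefix.

Round 1: C has alternatives sharing prefix '*'. Introduce C': C → * C'
  Add: C' → ε
  Add: C' → C

No remaining common prefixes — done.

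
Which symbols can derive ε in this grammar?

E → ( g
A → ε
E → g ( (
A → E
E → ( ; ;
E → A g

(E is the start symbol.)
A non-terminal is nullable if it can derive ε (the empty string): either it has an ε-production, or it has a production whose right-hand side consists entirely of nullable non-terminals.

ε-productions: A → ε
So A is immediately nullable.
No further non-terminal can be added: every production for the remaining non-terminals contains a terminal or a non-nullable non-terminal.
Nullable = { 'A' }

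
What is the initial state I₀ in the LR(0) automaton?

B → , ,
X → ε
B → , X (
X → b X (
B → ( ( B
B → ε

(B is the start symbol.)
{ [B → . ( ( B], [B → . , ,], [B → . , X (], [B → .], [B' → . B] }

First, augment the grammar with B' → B
I₀ = CLOSURE({ [B' → . B] }):
  [B' → . B] has the dot before B: add [B → . , ,], [B → . , X (], [B → . ( ( B], [B → .]
No further items can be added.

I₀ = { [B → . ( ( B], [B → . , ,], [B → . , X (], [B → .], [B' → . B] }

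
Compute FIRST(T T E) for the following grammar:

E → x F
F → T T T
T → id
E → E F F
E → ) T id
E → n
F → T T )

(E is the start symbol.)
{ 'id' }

FIRST sets of the non-terminals involved (from the grammar, by fixed-point iteration):
  FIRST(T) = { 'id' }

To compute FIRST(T T E), process the symbols left to right:
Symbol T is a non-terminal. Add FIRST(T) \ {ε} = { 'id' }
T is not nullable (ε ∉ FIRST(T)), so stop here.
FIRST(T T E) = { 'id' }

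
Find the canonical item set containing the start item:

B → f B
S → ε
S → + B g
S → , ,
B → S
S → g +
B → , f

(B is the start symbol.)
{ [B → . , f], [B → . S], [B → . f B], [B' → . B], [S → . + B g], [S → . , ,], [S → . g +], [S → .] }

First, augment the grammar with B' → B
I₀ = CLOSURE({ [B' → . B] }):
  [B' → . B] has the dot before B: add [B → . f B], [B → . S], [B → . , f]
  [B → . S] has the dot before S: add [S → .], [S → . + B g], [S → . , ,], [S → . g +]
No further items can be added.

I₀ = { [B → . , f], [B → . S], [B → . f B], [B' → . B], [S → . + B g], [S → . , ,], [S → . g +], [S → .] }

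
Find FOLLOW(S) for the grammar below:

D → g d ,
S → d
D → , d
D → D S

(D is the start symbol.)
{ $, 'd' }

In D → D S: S is at the end, add FOLLOW(D)

The FOLLOW sets referred to above (computed the same way, to a fixed point):
  FOLLOW(D) = { $, 'd' }

Taking the union: FOLLOW(S) = { $, 'd' }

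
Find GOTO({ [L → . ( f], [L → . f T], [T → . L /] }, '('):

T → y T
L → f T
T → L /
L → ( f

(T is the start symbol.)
{ [L → ( . f] }

GOTO(I, '(') = CLOSURE({ [A → αX.β] : [A → α.Xβ] ∈ I, X = '(' })

Items with dot before '(', with the dot advanced:
  [L → . ( f] → [L → ( . f]
Closure adds nothing (no advanced item has the dot before a non-terminal).

GOTO = { [L → ( . f] }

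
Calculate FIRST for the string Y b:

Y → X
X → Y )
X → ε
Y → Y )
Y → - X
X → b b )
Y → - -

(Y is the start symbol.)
FIRST sets of the non-terminals involved (from the grammar, by fixed-point iteration):
  FIRST(Y) = { ')', '-', 'b', ε }

To compute FIRST(Y b), process the symbols left to right:
Symbol Y is a non-terminal. Add FIRST(Y) \ {ε} = { ')', '-', 'b' }
Y is nullable (ε ∈ FIRST(Y)), continue to the next symbol.
Symbol b is a terminal. Add 'b' and stop.
FIRST(Y b) = { ')', '-', 'b' }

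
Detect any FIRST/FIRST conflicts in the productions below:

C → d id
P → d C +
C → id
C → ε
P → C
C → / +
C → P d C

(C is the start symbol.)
Yes. C → d id / C → P d C on { 'd' }; C → id / C → P d C on { 'id' }; C → '/' '+' / C → P d C on { '/' }; P → d C '+' / P → C on { 'd' }

FIRST sets of the non-terminals at (or reachable through a nullable prefix from) the front of some alternative:
  FIRST(P) = { '/', 'd', 'id', ε }
  FIRST(C) = { '/', 'd', 'id', ε }

Productions for C:
  C → d id: FIRST = { 'd' }
  C → id: FIRST = { 'id' }
  C → ε: FIRST = { ε }
  C → / +: FIRST = { '/' }
  C → P d C: FIRST = { '/', 'd', 'id' }
Productions for P:
  P → d C +: FIRST = { 'd' }
  P → C: FIRST = { '/', 'd', 'id', ε }

Conflict for C: C → d id and C → P d C
  Overlap: { 'd' }
Conflict for C: C → id and C → P d C
  Overlap: { 'id' }
Conflict for C: C → / + and C → P d C
  Overlap: { '/' }
Conflict for P: P → d C + and P → C
  Overlap: { 'd' }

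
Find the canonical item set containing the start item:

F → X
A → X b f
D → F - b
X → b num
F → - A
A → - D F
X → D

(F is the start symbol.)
{ [D → . F - b], [F → . - A], [F → . X], [F' → . F], [X → . D], [X → . b num] }

First, augment the grammar with F' → F
I₀ = CLOSURE({ [F' → . F] }):
  [F' → . F] has the dot before F: add [F → . X], [F → . - A]
  [F → . X] has the dot before X: add [X → . b num], [X → . D]
  [X → . D] has the dot before D: add [D → . F - b]
No further items can be added.

I₀ = { [D → . F - b], [F → . - A], [F → . X], [F' → . F], [X → . D], [X → . b num] }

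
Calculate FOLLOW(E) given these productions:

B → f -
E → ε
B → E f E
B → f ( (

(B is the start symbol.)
{ $, 'f' }

In B → E f E: E is followed by f E, add FIRST(f E) \ {ε} = { 'f' }
In B → E f E: E is at the end, add FOLLOW(B)

The FOLLOW sets referred to above (computed the same way, to a fixed point):
  FOLLOW(B) = { $ }

Taking the union: FOLLOW(E) = { $, 'f' }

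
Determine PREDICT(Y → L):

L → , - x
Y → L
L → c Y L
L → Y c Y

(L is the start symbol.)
PREDICT(Y → L) = (FIRST(RHS) \ {ε}) ∪ (FOLLOW(Y) if ε ∈ FIRST(RHS), i.e. RHS ⇒* ε)
FIRST(L) = { ',', 'c' }
FIRST(L) = { ',', 'c' }
ε ∉ FIRST(L), so FOLLOW(Y) is not added.
PREDICT(Y → L) = { ',', 'c' }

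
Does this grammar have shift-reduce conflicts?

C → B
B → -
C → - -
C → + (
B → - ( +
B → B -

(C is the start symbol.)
A shift-reduce conflict occurs when an LR(0) state has both:
  - a complete (reduce) item [A → α .] (dot at the end), and
  - a shift item [B → β . c γ] (dot before a terminal).

Augment with C' → C and build the canonical LR(0) collection (I0 = CLOSURE({[C' → . C]}), then GOTO on every symbol after a dot until no new states appear). It has 10 states:
  I0: { [B → . - ( +], [B → . -], [B → . B -], [C → . + (], [C → . - -], [C → . B], [C' → . C] }  — shift
  I1: { [C → + . (] }  — shift
  I2: { [B → - . ( +], [B → - .], [C → - . -] }  — shift, reduce
  I3: { [B → B . -], [C → B .] }  — shift, reduce
  I4: { [C' → C .] }  — accept
  I5: { [B → B - .] }  — reduce
  I6: { [B → - ( . +] }  — shift
  I7: { [C → - - .] }  — reduce
  I8: { [B → - ( + .] }  — reduce
  I9: { [C → + ( .] }  — reduce

I2 contains reduce item [B → - .] and shift items [B → - . ( +], [C → - . -] — shift-reduce conflict.
I3 contains reduce item [C → B .] and shift item [B → B . -] — shift-reduce conflict.

Answer: Yes — I2: [B → - .] vs [B → - . ( +]; I3: [C → B .] vs [B → B . -]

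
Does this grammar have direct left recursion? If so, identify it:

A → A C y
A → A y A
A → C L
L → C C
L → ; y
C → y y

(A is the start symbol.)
Direct left recursion occurs when N → N α for some non-terminal N (the right-hand side begins with the left-hand side itself).

A → A C y: LEFT RECURSIVE (starts with A)
A → A y A: LEFT RECURSIVE (starts with A)
A → C L: starts with C
L → C C: starts with C
L → ; y: starts with ';'
C → y y: starts with y

The grammar has direct left recursion on: A.

Answer: Yes, A is left-recursive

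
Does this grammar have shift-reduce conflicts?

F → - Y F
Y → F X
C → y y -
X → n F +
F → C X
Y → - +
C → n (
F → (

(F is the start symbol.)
No shift-reduce conflicts

A shift-reduce conflict occurs when an LR(0) state has both:
  - a complete (reduce) item [A → α .] (dot at the end), and
  - a shift item [B → β . c γ] (dot before a terminal).

Augment with F' → F and build the canonical LR(0) collection (I0 = CLOSURE({[F' → . F]}), then GOTO on every symbol after a dot until no new states appear). It has 20 states:
  I0: { [C → . n (], [C → . y y -], [F → . (], [F → . - Y F], [F → . C X], [F' → . F] }  — shift
  I1: { [F → ( .] }  — reduce
  I2: { [C → . n (], [C → . y y -], [F → - . Y F], [F → . (], [F → . - Y F], [F → . C X], [Y → . - +], [Y → . F X] }  — shift
  I3: { [F → C . X], [X → . n F +] }  — shift
  I4: { [F' → F .] }  — accept
  I5: { [C → n . (] }  — shift
  I6: { [C → y . y -] }  — shift
  I7: { [C → y y . -] }  — shift
  I8: { [C → y y - .] }  — reduce
  I9: { [C → n ( .] }  — reduce
  I10: { [F → C X .] }  — reduce
  I11: { [C → . n (], [C → . y y -], [F → . (], [F → . - Y F], [F → . C X], [X → n . F +] }  — shift
  I12: { [X → n F . +] }  — shift
  I13: { [X → n F + .] }  — reduce
  I14: { [C → . n (], [C → . y y -], [F → - . Y F], [F → . (], [F → . - Y F], [F → . C X], [Y → - . +], [Y → . - +], [Y → . F X] }  — shift
  I15: { [X → . n F +], [Y → F . X] }  — shift
  I16: { [C → . n (], [C → . y y -], [F → - Y . F], [F → . (], [F → . - Y F], [F → . C X] }  — shift
  I17: { [F → - Y F .] }  — reduce
  I18: { [Y → F X .] }  — reduce
  I19: { [Y → - + .] }  — reduce

No state contains both a complete item and a shift item.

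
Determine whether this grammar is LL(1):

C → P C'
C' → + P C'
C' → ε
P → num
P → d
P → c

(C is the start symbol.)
Relevant sets:
  FOLLOW(C') = { $ }

For C':
  PREDICT(C' → '+' P C') = { '+' }
  PREDICT(C' → ε) = { $ }
For P:
  PREDICT(P → num) = { 'num' }
  PREDICT(P → d) = { 'd' }
  PREDICT(P → c) = { 'c' }
C has a single production, so nothing to check there.

All predict sets are disjoint. The grammar IS LL(1).

Answer: Yes, the grammar is LL(1).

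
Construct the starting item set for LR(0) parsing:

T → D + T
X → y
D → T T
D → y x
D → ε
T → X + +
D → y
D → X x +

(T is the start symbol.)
{ [D → . T T], [D → . X x +], [D → . y x], [D → . y], [D → .], [T → . D + T], [T → . X + +], [T' → . T], [X → . y] }

First, augment the grammar with T' → T
I₀ = CLOSURE({ [T' → . T] }):
  [T' → . T] has the dot before T: add [T → . D + T], [T → . X + +]
  [T → . D + T] has the dot before D: add [D → . T T], [D → . y x], [D → .], [D → . y], [D → . X x +]
  [T → . X + +] has the dot before X: add [X → . y]
No further items can be added.

I₀ = { [D → . T T], [D → . X x +], [D → . y x], [D → . y], [D → .], [T → . D + T], [T → . X + +], [T' → . T], [X → . y] }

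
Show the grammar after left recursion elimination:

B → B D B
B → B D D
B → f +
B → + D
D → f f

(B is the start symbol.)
B is directly left-recursive. The standard transformation for
  A → A α₁ | ... | A α_m | β₁ | ... | β_n
is
  A  → β₁ A' | ... | β_n A'
  A' → α₁ A' | ... | α_m A' | ε

B → f + becomes B → f + B'
B → + D becomes B → + D B'
B → B D B becomes B' → D B B'
B → B D D becomes B' → D D B'
Add B' → ε

Productions for other non-terminals are unchanged:
  D → f f

Resulting grammar:
B → f + B'
B → + D B'
B' → D B B'
B' → D D B'
B' → ε
D → f f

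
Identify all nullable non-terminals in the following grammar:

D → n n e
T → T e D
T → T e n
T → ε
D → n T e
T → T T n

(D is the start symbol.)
A non-terminal is nullable if it can derive ε (the empty string): either it has an ε-production, or it has a production whose right-hand side consists entirely of nullable non-terminals.

ε-productions: T → ε
So T is immediately nullable.
No further non-terminal can be added: every production for the remaining non-terminals contains a terminal or a non-nullable non-terminal.
Nullable = { 'T' }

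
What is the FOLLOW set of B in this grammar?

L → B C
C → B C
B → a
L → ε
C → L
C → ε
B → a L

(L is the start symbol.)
{ $, 'a' }

To compute FOLLOW(B), find every occurrence of B on a right-hand side N → α B β: add FIRST(β) \ {ε}, and if β is empty or nullable also add FOLLOW(N). Iterate to a fixed point.

In L → B C: B is followed by C, add FIRST(C) \ {ε} = { 'a' }
  C is nullable, so also add FOLLOW(L)
In C → B C: B is followed by C, add FIRST(C) \ {ε} = { 'a' }
  C is nullable, so also add FOLLOW(C)

The FOLLOW sets referred to above (computed the same way, to a fixed point):
  FOLLOW(L) = { $, 'a' }
  FOLLOW(C) = { $, 'a' }

Taking the union: FOLLOW(B) = { $, 'a' }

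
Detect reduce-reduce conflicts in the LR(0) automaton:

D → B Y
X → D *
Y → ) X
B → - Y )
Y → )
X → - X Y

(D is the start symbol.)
A reduce-reduce conflict occurs when an LR(0) state has two complete items [A → α .] and [B → β .] — both call for a reduction, and with no lookahead the parser cannot choose between them.

Augment with D' → D and build the canonical LR(0) collection (I0 = CLOSURE({[D' → . D]}), then GOTO on every symbol after a dot until no new states appear). It has 14 states:
  I0: { [B → . - Y )], [D → . B Y], [D' → . D] }  — shift
  I1: { [B → - . Y )], [Y → . ) X], [Y → . )] }  — shift
  I2: { [D → B . Y], [Y → . ) X], [Y → . )] }  — shift
  I3: { [D' → D .] }  — accept
  I4: { [B → . - Y )], [D → . B Y], [X → . - X Y], [X → . D *], [Y → ) . X], [Y → ) .] }  — shift, reduce
  I5: { [D → B Y .] }  — reduce
  I6: { [B → - . Y )], [B → . - Y )], [D → . B Y], [X → - . X Y], [X → . - X Y], [X → . D *], [Y → . ) X], [Y → . )] }  — shift
  I7: { [X → D . *] }  — shift
  I8: { [Y → ) X .] }  — reduce
  I9: { [X → D * .] }  — reduce
  I10: { [X → - X . Y], [Y → . ) X], [Y → . )] }  — shift
  I11: { [B → - Y . )] }  — shift
  I12: { [B → - Y ) .] }  — reduce
  I13: { [X → - X Y .] }  — reduce

No state contains more than one complete item.

Answer: No reduce-reduce conflicts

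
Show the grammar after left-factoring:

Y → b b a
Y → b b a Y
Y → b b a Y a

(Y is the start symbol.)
Y → b b a Y'
Y' → ε
Y' → Y Y''
Y'' → ε
Y'' → a

Left-factoring transforms A → αβ₁ | αβ₂ into A → αA' and A' → β₁ | β₂
(α is the longest common prefix among the alternatives). Repeat until
no nonterminal has two alternatives with a common prefix.

Round 1: Y has alternatives sharing prefix 'b b a'. Introduce Y': Y → b b a Y'
  Add: Y' → ε
  Add: Y' → Y
  Add: Y' → Y a

Round 2: Y' has alternatives sharing prefix 'Y'. Introduce Y'': Y' → Y Y''
  Add: Y'' → ε
  Add: Y'' → a

No remaining common prefixes — done.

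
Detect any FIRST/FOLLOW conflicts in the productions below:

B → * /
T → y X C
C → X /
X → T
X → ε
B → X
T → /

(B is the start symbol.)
Yes. X → T with FOLLOW(X) on { '/', 'y' }

Nullable non-terminals: B, X.
FIRST sets used below: FIRST(X) = { '/', 'y', ε }, FIRST(T) = { '/', 'y' }

B: nullable alternative(s) B → X; FOLLOW(B) = { $ }
  B → * /: FIRST \ {ε} = { '*' } — disjoint from FOLLOW(B)
  B → X: FIRST \ {ε} = { '/', 'y' } — this is the only nullable alternative, skip

X: nullable alternative(s) X → ε; FOLLOW(X) = { $, '/', 'y' }
  X → T: FIRST \ {ε} = { '/', 'y' } — overlaps FOLLOW(X) on { '/', 'y' }: CONFLICT
  X → ε: FIRST \ {ε} = { } — this is the only nullable alternative, skip

C, T have no nullable alternative, so no FIRST/FOLLOW check is needed there.

So the grammar has 1 FIRST/FOLLOW conflict (marked CONFLICT above).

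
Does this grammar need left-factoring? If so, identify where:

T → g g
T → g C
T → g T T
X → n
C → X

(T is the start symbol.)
Yes, T has productions with common prefix 'g'

Left-factoring is needed when two productions for the same non-terminal
share a common prefix on the right-hand side.

Productions for T:
  T → g g
  T → g C
  T → g T T

Found common prefix 'g' in productions for T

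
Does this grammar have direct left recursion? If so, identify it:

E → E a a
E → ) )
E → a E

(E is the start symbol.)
E → E a a: LEFT RECURSIVE (starts with E)
E → ) ): starts with ')'
E → a E: starts with a

The grammar has direct left recursion on: E.

Answer: Yes, E is left-recursive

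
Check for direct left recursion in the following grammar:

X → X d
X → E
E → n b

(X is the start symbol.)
Yes, X is left-recursive

X → X d: LEFT RECURSIVE (starts with X)
X → E: starts with E
E → n b: starts with n

The grammar has direct left recursion on: X.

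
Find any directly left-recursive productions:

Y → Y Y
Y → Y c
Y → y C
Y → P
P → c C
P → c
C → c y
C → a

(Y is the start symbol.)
Yes, Y is left-recursive

Direct left recursion occurs when N → N α for some non-terminal N (the right-hand side begins with the left-hand side itself).

Y → Y Y: LEFT RECURSIVE (starts with Y)
Y → Y c: LEFT RECURSIVE (starts with Y)
Y → y C: starts with y
Y → P: starts with P
P → c C: starts with c
P → c: starts with c
C → c y: starts with c
C → a: starts with a

The grammar has direct left recursion on: Y.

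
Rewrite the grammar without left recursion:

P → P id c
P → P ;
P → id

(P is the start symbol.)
P → id P'
P' → id c P'
P' → ; P'
P' → ε

P is directly left-recursive. The standard transformation for
  A → A α₁ | ... | A α_m | β₁ | ... | β_n
is
  A  → β₁ A' | ... | β_n A'
  A' → α₁ A' | ... | α_m A' | ε

P → id becomes P → id P'
P → P id c becomes P' → id c P'
P → P ; becomes P' → ; P'
Add P' → ε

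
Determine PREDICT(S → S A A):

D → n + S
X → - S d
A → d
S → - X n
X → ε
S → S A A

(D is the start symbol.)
PREDICT(S → S A A) = (FIRST(RHS) \ {ε}) ∪ (FOLLOW(S) if ε ∈ FIRST(RHS), i.e. RHS ⇒* ε)
FIRST(S) = { '-' }
FIRST(S A A) = { '-' }
ε ∉ FIRST(S A A), so FOLLOW(S) is not added.
PREDICT(S → S A A) = { '-' }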